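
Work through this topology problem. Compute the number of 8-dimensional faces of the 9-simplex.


Delta^9 has 9+1 vertices. A 8-face is a choice of 8+1 vertices.
f_8 = C(9+1, 8+1) = C(10,9) = 10

10


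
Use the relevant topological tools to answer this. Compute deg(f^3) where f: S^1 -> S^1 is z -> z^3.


deg(f) = 3. Degree is multiplicative: deg(f^3) = (deg f)^3.
deg(f^3) = (3)^3 = 27

27


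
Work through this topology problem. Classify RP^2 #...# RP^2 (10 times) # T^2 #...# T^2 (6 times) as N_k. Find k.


Since a >= 1, the sum is non-orientable; each T^2 can be replaced by RP^2 # RP^2 (since T^2#RP^2 = 3RP^2).
Total crosscaps k = 10 + 2*6 = 22.
Check via chi: chi = 10*1 + 6*0 - (10+6-1)*2 = -20 = 2 - k = -20. Consistent.

22


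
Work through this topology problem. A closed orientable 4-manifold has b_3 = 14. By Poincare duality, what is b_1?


Poincare duality for closed orientable n-manifolds: b_k = b_{n-k}.
Here n = 4, so b_1 = b_3 = 14

14


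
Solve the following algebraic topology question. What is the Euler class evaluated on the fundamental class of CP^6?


For any closed oriented manifold, <e(TM),[M]> = chi(M).
chi(CP^6) = 6+1 = 7

7


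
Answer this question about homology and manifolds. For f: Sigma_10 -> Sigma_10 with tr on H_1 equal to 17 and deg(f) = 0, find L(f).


L(f) = tr(f_0*) - tr(f_1*) + tr(f_2*).
= 1 - (17) + (0)
= -16

-16


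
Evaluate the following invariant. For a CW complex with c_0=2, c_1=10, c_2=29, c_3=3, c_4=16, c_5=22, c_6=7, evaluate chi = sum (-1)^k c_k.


chi = sum_k (-1)^k c_k.
= (-1)^0*2 + (-1)^1*10 + (-1)^2*29 + (-1)^3*3 + (-1)^4*16 + (-1)^5*22 + (-1)^6*7
= (2) + (-10) + (29) + (-3) + (16) + (-22) + (7)
= 19

19


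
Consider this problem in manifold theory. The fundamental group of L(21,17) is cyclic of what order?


pi_1(L(p,q)) = Z/pZ for any q coprime to p.
|pi_1(L(21,17))| = 21

21


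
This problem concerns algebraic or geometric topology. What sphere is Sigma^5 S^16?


Each suspension raises dimension by 1: Sigma S^n = S^{n+1}.
Sigma^5 S^16 = S^{16+5} = S^21

21


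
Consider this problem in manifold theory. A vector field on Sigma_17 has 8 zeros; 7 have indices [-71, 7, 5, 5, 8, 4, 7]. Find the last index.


Poincare-Hopf: sum of indices = chi(M).
chi(Sigma_17) = 2 - 2*17 = -32.
Sum of known indices = -35.
x = chi - (sum known) = -32 - (-35) = 3

3


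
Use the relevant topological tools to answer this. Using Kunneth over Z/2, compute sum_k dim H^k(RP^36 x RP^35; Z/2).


dim H^*(RP^n; Z/2) = n+1 (one Z/2 in each degree 0..n).
Total Betti number is multiplicative.
Total = (36+1) * (35+1) = 37 * 36 = 1332

1332


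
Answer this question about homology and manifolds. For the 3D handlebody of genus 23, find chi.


A genus-g handlebody deformation retracts to a wedge of g circles.
chi(vee_g S^1) = 1 - g.
chi(H_23) = 1 - 23 = -22

-22


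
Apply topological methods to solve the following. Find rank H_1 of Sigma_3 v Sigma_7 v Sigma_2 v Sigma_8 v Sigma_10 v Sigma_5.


For a wedge X v Y: reduced H_k(X v Y) = H_k(X) + H_k(Y).
Each Sigma_g contributes b_1 = 2g.
b_1 = 6 + 14 + 4 + 16 + 20 + 10 = 70

70


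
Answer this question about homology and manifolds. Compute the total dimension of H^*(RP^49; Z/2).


H^k(RP^49; Z/2) = Z/2 for each 0 <= k <= 49.
Total dimension = 49 + 1 = 50

50


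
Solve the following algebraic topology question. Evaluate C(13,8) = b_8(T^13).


By the Kunneth formula, b_k(T^n) = C(n,k).
b_8(T^13) = C(13,8).
C(13,8) = 13!/(8!*5!) = 1287

1287


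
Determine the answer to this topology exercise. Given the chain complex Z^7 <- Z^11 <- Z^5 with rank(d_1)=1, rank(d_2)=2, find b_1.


rank H_k = rank(ker d_k) - rank(im d_{k+1}).
rank(ker d_1) = rank(C_1) - rank(d_1) = 11 - 1 = 10.
rank(im d_{1+1}) = 2.
rank H_1 = 10 - 2 = 8

8


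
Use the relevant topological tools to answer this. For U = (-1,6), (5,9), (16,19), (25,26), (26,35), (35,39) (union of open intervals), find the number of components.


Sort and merge overlapping open intervals.
Merged: (-1,9), (16,19), (25,26), (26,35), (35,39).
Number of components = 5

5


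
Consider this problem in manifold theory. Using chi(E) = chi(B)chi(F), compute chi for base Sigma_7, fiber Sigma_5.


For a fiber bundle F -> E -> B (with CW structure): chi(E) = chi(B) * chi(F).
chi(Sigma_7) = -12, chi(Sigma_5) = -8.
chi(E) = (-12) * (-8) = 96

96


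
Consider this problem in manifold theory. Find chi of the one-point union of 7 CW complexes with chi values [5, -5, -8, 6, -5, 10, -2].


chi(A v B) = chi(A) + chi(B) - 1 (one point identified).
For 7 spaces: chi = (sum chi_i) - (7 - 1).
sum = 1; chi = 1 - 6 = -5

-5


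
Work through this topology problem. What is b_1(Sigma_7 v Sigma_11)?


For a wedge: H_1(A v B) = H_1(A) + H_1(B).
b_1(Sigma_7) = 14, b_1(Sigma_11) = 22.
b_1 = 14 + 22 = 36

36


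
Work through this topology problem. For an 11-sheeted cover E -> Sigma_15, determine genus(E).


For an n-sheeted cover: chi(E) = n * chi(B).
chi(Sigma_15) = 2 - 2*15 = -28.
chi(E) = 11 * (-28) = -308.
genus(E) = (2 - chi(E))/2 = (2 - (-308))/2 = 310/2 = 155

155


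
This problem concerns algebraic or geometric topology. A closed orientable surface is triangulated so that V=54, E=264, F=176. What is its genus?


chi = V - E + F = 54 - 264 + 176 = -34
For orientable closed surface: chi = 2 - 2g, so g = (2 - chi)/2.
g = (2 - (-34)) / 2 = 36 / 2 = 18

18


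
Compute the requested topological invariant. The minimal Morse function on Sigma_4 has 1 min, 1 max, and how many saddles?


A perfect Morse function has m_k = b_k.
For Sigma_4: b_0=1, b_1=2g=8, b_2=1.
Saddles m_1 = 2g = 8

8


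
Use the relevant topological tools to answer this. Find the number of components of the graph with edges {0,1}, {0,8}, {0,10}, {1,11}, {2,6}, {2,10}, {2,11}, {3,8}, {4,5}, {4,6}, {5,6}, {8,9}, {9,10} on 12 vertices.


Run DFS/union-find over 12 vertices.
V = 12, E = 13.
Number of components = 2

2


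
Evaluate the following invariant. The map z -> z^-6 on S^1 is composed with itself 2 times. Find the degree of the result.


deg(f) = -6. Degree is multiplicative: deg(f^2) = (deg f)^2.
deg(f^2) = (-6)^2 = 36

36


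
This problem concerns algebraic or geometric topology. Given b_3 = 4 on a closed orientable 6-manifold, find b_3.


Poincare duality for closed orientable n-manifolds: b_k = b_{n-k}.
Here n = 6, so b_3 = b_3 = 4

4


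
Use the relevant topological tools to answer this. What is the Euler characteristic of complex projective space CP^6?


CP^6 has one cell in each even dimension 0, 2, ..., 2*6 (6+1 cells total).
All cells are even-dimensional, so chi = number of cells.
chi = 6 + 1 = 7

7


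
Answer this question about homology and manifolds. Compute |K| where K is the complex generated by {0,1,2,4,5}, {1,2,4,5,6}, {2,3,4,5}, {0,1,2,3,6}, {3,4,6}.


Each maximal simplex on m vertices has 2^m - 1 nonempty faces.
Take the union (dedupe shared faces).
Total distinct faces = 74

74


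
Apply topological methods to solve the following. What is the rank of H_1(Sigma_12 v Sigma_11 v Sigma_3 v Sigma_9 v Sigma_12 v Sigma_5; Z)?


For a wedge X v Y: reduced H_k(X v Y) = H_k(X) + H_k(Y).
Each Sigma_g contributes b_1 = 2g.
b_1 = 24 + 22 + 6 + 18 + 24 + 10 = 104

104


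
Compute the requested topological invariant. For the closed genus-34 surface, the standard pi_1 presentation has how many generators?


Standard presentation: pi_1(Sigma_g) = <a_1,b_1,...,a_g,b_g | [a_1,b_1]...[a_g,b_g] = 1>.
Number of generators = 2g = 2*34 = 68

68


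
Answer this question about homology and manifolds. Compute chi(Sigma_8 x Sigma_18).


chi(Sigma_8) = 2 - 2*8 = -14
chi(Sigma_18) = 2 - 2*18 = -34
chi(product) = (-14) * (-34) = 476

476


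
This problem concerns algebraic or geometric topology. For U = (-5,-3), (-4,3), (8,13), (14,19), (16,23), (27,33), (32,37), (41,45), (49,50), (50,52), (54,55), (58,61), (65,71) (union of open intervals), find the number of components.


Sort and merge overlapping open intervals.
Merged: (-5,3), (8,13), (14,23), (27,37), (41,45), (49,50), (50,52), (54,55), (58,61), (65,71).
Number of components = 10

10


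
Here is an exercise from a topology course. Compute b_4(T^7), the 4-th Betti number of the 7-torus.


By the Kunneth formula, b_k(T^n) = C(n,k).
b_4(T^7) = C(7,4).
C(7,4) = 7!/(4!*3!) = 35

35


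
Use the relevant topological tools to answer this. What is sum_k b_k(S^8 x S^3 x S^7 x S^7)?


Total Betti number is multiplicative under products.
Each S^d (d>=1) has total Betti number 2.
There are 4 sphere factors.
Total = 2^4 = 16

16


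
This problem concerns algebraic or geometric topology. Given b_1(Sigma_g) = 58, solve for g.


For a closed orientable surface: b_1 = 2g.
58 = 2g
g = 58 / 2 = 29

29


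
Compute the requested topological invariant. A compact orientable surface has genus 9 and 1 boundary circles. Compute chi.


For a compact orientable surface with genus g and b boundary components: chi = 2 - 2g - b.
chi = 2 - 2*9 - 1 = 2 - 18 - 1 = -17

-17


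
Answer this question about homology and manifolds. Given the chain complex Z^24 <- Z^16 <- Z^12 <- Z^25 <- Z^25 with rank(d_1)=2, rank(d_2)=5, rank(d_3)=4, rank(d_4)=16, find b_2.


rank H_k = rank(ker d_k) - rank(im d_{k+1}).
rank(ker d_2) = rank(C_2) - rank(d_2) = 12 - 5 = 7.
rank(im d_{2+1}) = 4.
rank H_2 = 7 - 4 = 3

3


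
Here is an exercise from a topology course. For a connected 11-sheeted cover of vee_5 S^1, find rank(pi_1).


Nielsen-Schreier: an index-n subgroup of F_r is free of rank 1 + n(r-1).
Equivalently: chi(cover) = n*chi(base); chi(vee_r S^1) = 1 - 5 = -4.
chi(E) = 11*(-4) = -44; rank = 1 - chi(E) = 1 - (-44) = 45.
rank = 1 + 11*(5-1) = 1 + 44 = 45

45


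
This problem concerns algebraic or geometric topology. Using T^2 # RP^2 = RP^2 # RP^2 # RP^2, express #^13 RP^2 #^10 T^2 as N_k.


Since a >= 1, the sum is non-orientable; each T^2 can be replaced by RP^2 # RP^2 (since T^2#RP^2 = 3RP^2).
Total crosscaps k = 13 + 2*10 = 33.
Check via chi: chi = 13*1 + 10*0 - (13+10-1)*2 = -31 = 2 - k = -31. Consistent.

33


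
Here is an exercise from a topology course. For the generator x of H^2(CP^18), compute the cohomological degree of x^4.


|x| = 2 in H^*(CP^n).
|x^4| = 4 * |x| = 4 * 2 = 8

8


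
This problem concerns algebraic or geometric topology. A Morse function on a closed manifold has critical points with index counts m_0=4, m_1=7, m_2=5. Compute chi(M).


Morse theory: chi(M) = sum_k (-1)^k m_k where m_k = #(index-k critical points).
= (4) + (-7) + (5) = 2

2


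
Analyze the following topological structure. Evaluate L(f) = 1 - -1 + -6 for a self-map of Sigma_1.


L(f) = tr(f_0*) - tr(f_1*) + tr(f_2*).
= 1 - (-1) + (-6)
= -4

-4


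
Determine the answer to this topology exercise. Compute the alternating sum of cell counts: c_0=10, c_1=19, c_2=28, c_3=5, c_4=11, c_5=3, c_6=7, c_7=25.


chi = sum_k (-1)^k c_k.
= (-1)^0*10 + (-1)^1*19 + (-1)^2*28 + (-1)^3*5 + (-1)^4*11 + (-1)^5*3 + (-1)^6*7 + (-1)^7*25
= (10) + (-19) + (28) + (-5) + (11) + (-3) + (7) + (-25)
= 4

4


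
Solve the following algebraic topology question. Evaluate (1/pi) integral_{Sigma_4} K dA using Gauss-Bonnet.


Gauss-Bonnet: integral K dA = 2*pi*chi(M).
chi(Sigma_4) = 2 - 2*4 = -6.
(integral K dA)/pi = 2*chi = 2*(-6) = -12

-12


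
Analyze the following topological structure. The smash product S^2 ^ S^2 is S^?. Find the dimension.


S^m ^ S^n = S^{m+n}.
k = 2 + 2 = 4

4


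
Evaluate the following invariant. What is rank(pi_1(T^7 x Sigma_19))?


pi_1(A x B) = pi_1(A) x pi_1(B); rank of abelianization = b_1.
b_1(T^7) = 7, b_1(Sigma_19) = 2*19 = 38.
b_1(product) = 7 + 38 = 45

45


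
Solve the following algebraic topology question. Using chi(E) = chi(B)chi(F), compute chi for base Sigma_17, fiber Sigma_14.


For a fiber bundle F -> E -> B (with CW structure): chi(E) = chi(B) * chi(F).
chi(Sigma_17) = -32, chi(Sigma_14) = -26.
chi(E) = (-32) * (-26) = 832

832


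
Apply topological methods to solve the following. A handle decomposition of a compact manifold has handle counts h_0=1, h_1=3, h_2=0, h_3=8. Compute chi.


Handles of index k contribute (-1)^k to chi (same as CW cells).
chi = (1) + (-3) + (0) + (-8) = -10

-10


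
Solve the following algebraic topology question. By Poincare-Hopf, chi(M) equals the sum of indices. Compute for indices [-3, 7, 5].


Poincare-Hopf: chi(M) = sum of indices of zeros.
chi = (-3) + (7) + (5) = 9

9


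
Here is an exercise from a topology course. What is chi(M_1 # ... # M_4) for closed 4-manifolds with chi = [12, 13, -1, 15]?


For n-manifolds: chi(A#B) = chi(A) + chi(B) - chi(S^4).
chi(S^4) = 1 + (-1)^4 = 2.
chi(#) = (sum chi_i) - (4-1)*chi(S^4) = 39 - 3*2 = 33

33


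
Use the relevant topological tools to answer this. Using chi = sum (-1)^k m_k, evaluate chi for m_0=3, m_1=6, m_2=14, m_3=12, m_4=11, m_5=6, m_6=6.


Morse theory: chi(M) = sum_k (-1)^k m_k where m_k = #(index-k critical points).
= (3) + (-6) + (14) + (-12) + (11) + (-6) + (6) = 10

10


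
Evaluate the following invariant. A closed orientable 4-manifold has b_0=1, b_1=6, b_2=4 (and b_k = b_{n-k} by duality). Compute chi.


By Poincare duality b_k = b_{4-k}, so full Betti numbers: b_0=1, b_1=6, b_2=4, b_3=6, b_4=1.
chi = sum (-1)^k b_k = -6

-6


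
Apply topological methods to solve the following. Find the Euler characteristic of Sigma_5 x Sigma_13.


chi(Sigma_5) = 2 - 2*5 = -8
chi(Sigma_13) = 2 - 2*13 = -24
chi(product) = (-8) * (-24) = 192

192


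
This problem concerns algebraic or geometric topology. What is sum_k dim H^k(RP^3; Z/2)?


H^k(RP^3; Z/2) = Z/2 for each 0 <= k <= 3.
Total dimension = 3 + 1 = 4

4


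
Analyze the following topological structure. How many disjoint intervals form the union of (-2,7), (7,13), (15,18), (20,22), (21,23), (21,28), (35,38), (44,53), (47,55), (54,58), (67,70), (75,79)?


Sort and merge overlapping open intervals.
Merged: (-2,7), (7,13), (15,18), (20,28), (35,38), (44,58), (67,70), (75,79).
Number of components = 8

8


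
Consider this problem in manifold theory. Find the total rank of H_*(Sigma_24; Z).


For Sigma_24: b_0 = 1, b_1 = 2g = 48, b_2 = 1.
Total = 1 + 48 + 1 = 50

50


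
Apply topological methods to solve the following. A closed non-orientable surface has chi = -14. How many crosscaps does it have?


chi = 2 - k for closed non-orientable surfaces with k crosscaps.
-14 = 2 - k
k = 2 - (-14) = 16

16


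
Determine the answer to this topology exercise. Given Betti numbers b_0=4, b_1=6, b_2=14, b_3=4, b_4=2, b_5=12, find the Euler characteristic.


chi = sum_k (-1)^k b_k.
= (4) + (-6) + (14) + (-4) + (2) + (-12)
= -2

-2


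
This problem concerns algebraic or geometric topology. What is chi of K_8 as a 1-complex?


K_8: V = 8, E = C(8,2) = 28.
chi = V - E = 8 - 28 = -20

-20


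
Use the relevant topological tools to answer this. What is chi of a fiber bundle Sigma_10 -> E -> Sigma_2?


For a fiber bundle F -> E -> B (with CW structure): chi(E) = chi(B) * chi(F).
chi(Sigma_2) = -2, chi(Sigma_10) = -18.
chi(E) = (-2) * (-18) = 36

36


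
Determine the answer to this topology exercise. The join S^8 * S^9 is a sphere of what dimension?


Join of spheres: S^m * S^n = S^{m+n+1}.
dim = 8 + 9 + 1 = 18

18


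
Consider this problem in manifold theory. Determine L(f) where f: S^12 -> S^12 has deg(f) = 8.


On S^12: L(f) = tr(f_0*) + (-1)^12 tr(f_12*) = 1 + (-1)^12 * deg(f).
L(f) = 1 + (-1)^12 * 8 = 1 + 8 = 9

9


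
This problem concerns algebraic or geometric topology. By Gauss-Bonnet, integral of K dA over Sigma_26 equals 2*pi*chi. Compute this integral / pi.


Gauss-Bonnet: integral K dA = 2*pi*chi(M).
chi(Sigma_26) = 2 - 2*26 = -50.
(integral K dA)/pi = 2*chi = 2*(-50) = -100

-100


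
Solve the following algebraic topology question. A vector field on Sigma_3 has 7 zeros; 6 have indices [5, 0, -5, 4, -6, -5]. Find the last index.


Poincare-Hopf: sum of indices = chi(M).
chi(Sigma_3) = 2 - 2*3 = -4.
Sum of known indices = -7.
x = chi - (sum known) = -4 - (-7) = 3

3


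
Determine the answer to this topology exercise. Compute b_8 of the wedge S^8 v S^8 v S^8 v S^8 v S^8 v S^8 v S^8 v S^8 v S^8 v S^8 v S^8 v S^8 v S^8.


For a wedge of spheres, H_k (k>0) is free on one generator per sphere of dimension k.
Spheres of dimension 8: count = 13.
b_8 = 13

13


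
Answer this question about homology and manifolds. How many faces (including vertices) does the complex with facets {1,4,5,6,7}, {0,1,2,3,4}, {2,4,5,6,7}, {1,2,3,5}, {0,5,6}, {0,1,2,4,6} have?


Each maximal simplex on m vertices has 2^m - 1 nonempty faces.
Take the union (dedupe shared faces).
Total distinct faces = 90

90


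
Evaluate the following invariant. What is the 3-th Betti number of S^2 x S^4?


Each S^d has Poincare polynomial 1 + t^d.
The product S^2 x S^4 has Poincare polynomial prod(1+t^d_i).
Expanding: b_0=1, b_2=1, b_4=1, b_6=1.
b_3 = 0

0


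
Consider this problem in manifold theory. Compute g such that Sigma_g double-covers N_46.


chi(N_46) = 2 - 46 = -44.
Double cover: chi(Sigma_g) = 2 * chi(N_46) = 2*(-44) = -88.
2 - 2g = -88, so g = (2 - (-88))/2 = 90/2 = 45

45


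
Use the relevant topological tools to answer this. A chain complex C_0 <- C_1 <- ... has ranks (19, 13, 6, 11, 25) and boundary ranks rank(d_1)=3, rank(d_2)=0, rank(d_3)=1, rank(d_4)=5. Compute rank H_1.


rank H_k = rank(ker d_k) - rank(im d_{k+1}).
rank(ker d_1) = rank(C_1) - rank(d_1) = 13 - 3 = 10.
rank(im d_{1+1}) = 0.
rank H_1 = 10 - 0 = 10

10


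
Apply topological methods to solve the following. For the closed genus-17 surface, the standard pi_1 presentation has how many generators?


Standard presentation: pi_1(Sigma_g) = <a_1,b_1,...,a_g,b_g | [a_1,b_1]...[a_g,b_g] = 1>.
Number of generators = 2g = 2*17 = 34

34


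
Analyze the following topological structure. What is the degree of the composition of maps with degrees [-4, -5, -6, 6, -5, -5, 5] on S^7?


Degree is multiplicative: deg(composition) = product of degrees.
= (-4) * (-5) * (-6) * (6) * (-5) * (-5) * (5) = -90000

-90000


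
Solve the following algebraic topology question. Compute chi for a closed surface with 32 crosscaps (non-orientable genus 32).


For a non-orientable closed surface with k crosscaps: chi = 2 - k.
Here k = 32.
chi = 2 - 32 = -30

-30


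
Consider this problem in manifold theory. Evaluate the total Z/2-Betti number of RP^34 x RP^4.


dim H^*(RP^n; Z/2) = n+1 (one Z/2 in each degree 0..n).
Total Betti number is multiplicative.
Total = (34+1) * (4+1) = 35 * 5 = 175

175


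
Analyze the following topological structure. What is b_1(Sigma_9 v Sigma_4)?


For a wedge: H_1(A v B) = H_1(A) + H_1(B).
b_1(Sigma_9) = 18, b_1(Sigma_4) = 8.
b_1 = 18 + 8 = 26

26


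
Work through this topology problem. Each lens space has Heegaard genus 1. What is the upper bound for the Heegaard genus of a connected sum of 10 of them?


Heegaard genus satisfies g(A#B) <= g(A) + g(B).
Each lens space has g = 1.
Upper bound: 10 * 1 = 10

10


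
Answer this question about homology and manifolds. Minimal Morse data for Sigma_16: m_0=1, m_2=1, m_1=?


A perfect Morse function has m_k = b_k.
For Sigma_16: b_0=1, b_1=2g=32, b_2=1.
Saddles m_1 = 2g = 32

32


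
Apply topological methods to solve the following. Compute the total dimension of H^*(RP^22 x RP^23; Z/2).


dim H^*(RP^n; Z/2) = n+1 (one Z/2 in each degree 0..n).
Total Betti number is multiplicative.
Total = (22+1) * (23+1) = 23 * 24 = 552

552


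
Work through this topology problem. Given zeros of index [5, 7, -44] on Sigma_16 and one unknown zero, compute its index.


Poincare-Hopf: sum of indices = chi(M).
chi(Sigma_16) = 2 - 2*16 = -30.
Sum of known indices = -32.
x = chi - (sum known) = -30 - (-32) = 2

2


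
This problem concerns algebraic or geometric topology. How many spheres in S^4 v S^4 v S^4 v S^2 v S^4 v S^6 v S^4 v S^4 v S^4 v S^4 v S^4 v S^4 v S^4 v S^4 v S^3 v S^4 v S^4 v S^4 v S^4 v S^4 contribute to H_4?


For a wedge of spheres, H_k (k>0) is free on one generator per sphere of dimension k.
Spheres of dimension 4: count = 17.
b_4 = 17

17


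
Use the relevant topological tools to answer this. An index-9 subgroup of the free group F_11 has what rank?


Nielsen-Schreier: an index-n subgroup of F_r is free of rank 1 + n(r-1).
Equivalently: chi(cover) = n*chi(base); chi(vee_r S^1) = 1 - 11 = -10.
chi(E) = 9*(-10) = -90; rank = 1 - chi(E) = 1 - (-90) = 91.
rank = 1 + 9*(11-1) = 1 + 90 = 91

91


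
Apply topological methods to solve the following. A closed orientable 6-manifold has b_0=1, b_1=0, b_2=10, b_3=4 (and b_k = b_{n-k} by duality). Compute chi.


By Poincare duality b_k = b_{6-k}, so full Betti numbers: b_0=1, b_1=0, b_2=10, b_3=4, b_4=10, b_5=0, b_6=1.
chi = sum (-1)^k b_k = 18

18


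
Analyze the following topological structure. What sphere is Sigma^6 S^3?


Each suspension raises dimension by 1: Sigma S^n = S^{n+1}.
Sigma^6 S^3 = S^{3+6} = S^9

9


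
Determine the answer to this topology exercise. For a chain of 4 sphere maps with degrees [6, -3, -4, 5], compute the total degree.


Degree is multiplicative: deg(composition) = product of degrees.
= (6) * (-3) * (-4) * (5) = 360

360


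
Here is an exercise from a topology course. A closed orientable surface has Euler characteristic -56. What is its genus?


chi = 2 - 2g for closed orientable surfaces.
-56 = 2 - 2g
2g = 2 - (-56) = 58
g = 29

29


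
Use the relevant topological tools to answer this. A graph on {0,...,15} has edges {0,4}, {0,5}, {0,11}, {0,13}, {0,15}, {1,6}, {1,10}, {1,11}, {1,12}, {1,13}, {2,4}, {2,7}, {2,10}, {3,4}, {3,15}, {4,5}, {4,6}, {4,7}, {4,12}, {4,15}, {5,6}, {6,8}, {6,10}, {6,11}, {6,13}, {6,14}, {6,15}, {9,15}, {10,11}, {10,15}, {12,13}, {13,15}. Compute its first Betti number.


b_1 = E - V + (number of components).
E = 32, V = 16, components = 1.
b_1 = 32 - 16 + 1 = 17

17


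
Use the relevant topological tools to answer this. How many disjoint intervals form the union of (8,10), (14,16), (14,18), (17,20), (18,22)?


Sort and merge overlapping open intervals.
Merged: (8,10), (14,22).
Number of components = 2

2


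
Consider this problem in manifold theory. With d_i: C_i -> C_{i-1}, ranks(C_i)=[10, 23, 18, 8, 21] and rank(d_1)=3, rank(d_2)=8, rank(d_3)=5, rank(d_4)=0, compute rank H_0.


rank H_k = rank(ker d_k) - rank(im d_{k+1}).
rank(ker d_0) = rank(C_0) - rank(d_0) = 10 - 0 = 10.
rank(im d_{0+1}) = 3.
rank H_0 = 10 - 3 = 7

7


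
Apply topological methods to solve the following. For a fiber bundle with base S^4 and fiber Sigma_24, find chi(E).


chi(S^4) = 2 (n even), chi(Sigma_24) = 2 - 2*24 = -46.
chi(E) = 2 * (-46) = -92

-92


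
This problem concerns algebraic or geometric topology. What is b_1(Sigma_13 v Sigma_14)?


For a wedge: H_1(A v B) = H_1(A) + H_1(B).
b_1(Sigma_13) = 26, b_1(Sigma_14) = 28.
b_1 = 26 + 28 = 54

54


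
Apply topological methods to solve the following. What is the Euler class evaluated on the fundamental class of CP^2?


For any closed oriented manifold, <e(TM),[M]> = chi(M).
chi(CP^2) = 2+1 = 3

3


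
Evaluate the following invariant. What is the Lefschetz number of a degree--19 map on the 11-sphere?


On S^11: L(f) = tr(f_0*) + (-1)^11 tr(f_11*) = 1 + (-1)^11 * deg(f).
L(f) = 1 + (-1)^11 * -19 = 1 + 19 = 20

20


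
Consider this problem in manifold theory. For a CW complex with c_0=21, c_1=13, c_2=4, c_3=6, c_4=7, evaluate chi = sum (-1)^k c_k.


chi = sum_k (-1)^k c_k.
= (-1)^0*21 + (-1)^1*13 + (-1)^2*4 + (-1)^3*6 + (-1)^4*7
= (21) + (-13) + (4) + (-6) + (7)
= 13

13


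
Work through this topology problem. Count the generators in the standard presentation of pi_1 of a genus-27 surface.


Standard presentation: pi_1(Sigma_g) = <a_1,b_1,...,a_g,b_g | [a_1,b_1]...[a_g,b_g] = 1>.
Number of generators = 2g = 2*27 = 54

54


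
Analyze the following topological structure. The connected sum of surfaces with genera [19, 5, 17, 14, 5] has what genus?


Genus is additive under connected sum of orientable surfaces.
g = 19 + 5 + 17 + 14 + 5 = 60

60


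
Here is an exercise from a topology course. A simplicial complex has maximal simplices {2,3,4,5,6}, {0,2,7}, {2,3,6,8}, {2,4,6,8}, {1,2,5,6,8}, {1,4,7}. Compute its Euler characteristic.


Enumerate all faces; f-vector: f_0=9, f_1=25, f_2=25, f_3=12, f_4=2.
chi = sum (-1)^k f_k = -1

-1


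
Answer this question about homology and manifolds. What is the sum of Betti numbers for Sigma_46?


For Sigma_46: b_0 = 1, b_1 = 2g = 92, b_2 = 1.
Total = 1 + 92 + 1 = 94

94


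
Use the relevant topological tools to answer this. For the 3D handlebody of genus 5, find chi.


A genus-g handlebody deformation retracts to a wedge of g circles.
chi(vee_g S^1) = 1 - g.
chi(H_5) = 1 - 5 = -4

-4


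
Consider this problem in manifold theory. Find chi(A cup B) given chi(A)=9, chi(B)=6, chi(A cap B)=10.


chi(A cup B) = chi(A) + chi(B) - chi(A cap B)
= 9 + (6) - (10)
= 5

5


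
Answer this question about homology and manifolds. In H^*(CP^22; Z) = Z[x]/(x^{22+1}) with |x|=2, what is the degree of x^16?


|x| = 2 in H^*(CP^n).
|x^16| = 16 * |x| = 16 * 2 = 32

32


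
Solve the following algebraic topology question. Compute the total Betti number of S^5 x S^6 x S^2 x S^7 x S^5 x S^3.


Total Betti number is multiplicative under products.
Each S^d (d>=1) has total Betti number 2.
There are 6 sphere factors.
Total = 2^6 = 64

64


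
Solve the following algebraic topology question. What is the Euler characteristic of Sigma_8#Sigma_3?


chi(Sigma_8) = 2 - 2*8 = -14
chi(Sigma_3) = 2 - 2*3 = -4
For surfaces: chi(A#B) = chi(A) + chi(B) - 2.
chi = -14 + -4 - 2 = -20

-20


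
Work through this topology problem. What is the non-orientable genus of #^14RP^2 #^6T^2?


Since a >= 1, the sum is non-orientable; each T^2 can be replaced by RP^2 # RP^2 (since T^2#RP^2 = 3RP^2).
Total crosscaps k = 14 + 2*6 = 26.
Check via chi: chi = 14*1 + 6*0 - (14+6-1)*2 = -24 = 2 - k = -24. Consistent.

26


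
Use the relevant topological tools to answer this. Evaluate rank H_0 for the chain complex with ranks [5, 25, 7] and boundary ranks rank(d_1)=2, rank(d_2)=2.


rank H_k = rank(ker d_k) - rank(im d_{k+1}).
rank(ker d_0) = rank(C_0) - rank(d_0) = 5 - 0 = 5.
rank(im d_{0+1}) = 2.
rank H_0 = 5 - 2 = 3

3


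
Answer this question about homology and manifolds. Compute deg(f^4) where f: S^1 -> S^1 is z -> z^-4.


deg(f) = -4. Degree is multiplicative: deg(f^4) = (deg f)^4.
deg(f^4) = (-4)^4 = 256

256


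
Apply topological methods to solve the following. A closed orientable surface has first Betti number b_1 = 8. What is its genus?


For a closed orientable surface: b_1 = 2g.
8 = 2g
g = 8 / 2 = 4

4


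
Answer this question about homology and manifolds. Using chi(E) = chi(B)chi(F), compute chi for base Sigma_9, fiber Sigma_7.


For a fiber bundle F -> E -> B (with CW structure): chi(E) = chi(B) * chi(F).
chi(Sigma_9) = -16, chi(Sigma_7) = -12.
chi(E) = (-16) * (-12) = 192

192


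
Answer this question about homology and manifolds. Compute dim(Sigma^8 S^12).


Each suspension raises dimension by 1: Sigma S^n = S^{n+1}.
Sigma^8 S^12 = S^{12+8} = S^20

20


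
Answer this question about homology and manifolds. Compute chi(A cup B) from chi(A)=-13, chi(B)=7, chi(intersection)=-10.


chi(A cup B) = chi(A) + chi(B) - chi(A cap B)
= -13 + (7) - (-10)
= 4

4


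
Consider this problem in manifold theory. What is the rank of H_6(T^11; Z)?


By the Kunneth formula, b_k(T^n) = C(n,k).
b_6(T^11) = C(11,6).
C(11,6) = 11!/(6!*5!) = 462

462


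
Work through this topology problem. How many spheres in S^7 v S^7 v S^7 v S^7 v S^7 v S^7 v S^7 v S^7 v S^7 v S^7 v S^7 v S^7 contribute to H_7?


For a wedge of spheres, H_k (k>0) is free on one generator per sphere of dimension k.
Spheres of dimension 7: count = 12.
b_7 = 12

12


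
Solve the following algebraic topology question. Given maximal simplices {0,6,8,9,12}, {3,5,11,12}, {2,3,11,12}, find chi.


Enumerate all faces; f-vector: f_0=9, f_1=19, f_2=17, f_3=7, f_4=1.
chi = sum (-1)^k f_k = 1

1


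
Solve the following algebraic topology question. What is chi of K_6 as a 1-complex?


K_6: V = 6, E = C(6,2) = 15.
chi = V - E = 6 - 15 = -9

-9


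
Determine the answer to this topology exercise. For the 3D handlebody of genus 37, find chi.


A genus-g handlebody deformation retracts to a wedge of g circles.
chi(vee_g S^1) = 1 - g.
chi(H_37) = 1 - 37 = -36

-36


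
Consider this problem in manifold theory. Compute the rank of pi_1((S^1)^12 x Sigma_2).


pi_1(A x B) = pi_1(A) x pi_1(B); rank of abelianization = b_1.
b_1(T^12) = 12, b_1(Sigma_2) = 2*2 = 4.
b_1(product) = 12 + 4 = 16

16


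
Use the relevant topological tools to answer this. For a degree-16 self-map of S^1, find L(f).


On S^1: L(f) = tr(f_0*) + (-1)^1 tr(f_1*) = 1 + (-1)^1 * deg(f).
L(f) = 1 + (-1)^1 * 16 = 1 + -16 = -15

-15


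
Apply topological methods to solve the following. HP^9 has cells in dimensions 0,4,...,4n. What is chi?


HP^9 has one cell in each dimension 0, 4, ..., 4*9 (9+1 cells, all even-dim).
chi = 9 + 1 = 10

10


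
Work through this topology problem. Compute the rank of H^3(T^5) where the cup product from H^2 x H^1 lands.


Cup product: H^p x H^q -> H^{p+q}; here p+q = 2+1 = 3.
rank H^k(T^n) = C(n,k).
C(5,3) = 10

10


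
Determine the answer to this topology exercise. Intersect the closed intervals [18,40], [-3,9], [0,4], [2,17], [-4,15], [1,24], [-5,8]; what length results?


Intersection = [max(a_i), min(b_i)] = [18, 4].
Since 18 > 4, the intersection is empty.
Length = 0

0


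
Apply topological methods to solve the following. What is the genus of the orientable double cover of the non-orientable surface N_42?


chi(N_42) = 2 - 42 = -40.
Double cover: chi(Sigma_g) = 2 * chi(N_42) = 2*(-40) = -80.
2 - 2g = -80, so g = (2 - (-80))/2 = 82/2 = 41

41


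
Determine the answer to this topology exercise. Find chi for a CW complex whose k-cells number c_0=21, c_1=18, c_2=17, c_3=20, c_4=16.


chi = sum_k (-1)^k c_k.
= (-1)^0*21 + (-1)^1*18 + (-1)^2*17 + (-1)^3*20 + (-1)^4*16
= (21) + (-18) + (17) + (-20) + (16)
= 16

16


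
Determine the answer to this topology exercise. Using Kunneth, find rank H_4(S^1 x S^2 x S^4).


Each S^d has Poincare polynomial 1 + t^d.
The product S^1 x S^2 x S^4 has Poincare polynomial prod(1+t^d_i).
Expanding: b_0=1, b_1=1, b_2=1, b_3=1, b_4=1, b_5=1, b_6=1, b_7=1.
b_4 = 1

1


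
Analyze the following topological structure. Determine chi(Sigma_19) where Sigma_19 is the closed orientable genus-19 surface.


For a closed orientable surface of genus g: chi = 2 - 2g.
Here g = 19.
chi = 2 - 2*19 = 2 - 38 = -36

-36


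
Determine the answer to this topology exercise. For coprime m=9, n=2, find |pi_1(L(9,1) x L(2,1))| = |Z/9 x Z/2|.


pi_1(X x Y) = pi_1(X) x pi_1(Y).
pi_1(L(9,1)) = Z/9, pi_1(L(2,1)) = Z/2.
|Z/9 x Z/2| = 9 * 2 = 18

18


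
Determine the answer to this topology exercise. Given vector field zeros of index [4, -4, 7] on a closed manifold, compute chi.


Poincare-Hopf: chi(M) = sum of indices of zeros.
chi = (4) + (-4) + (7) = 7

7


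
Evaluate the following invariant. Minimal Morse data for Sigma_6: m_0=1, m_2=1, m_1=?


A perfect Morse function has m_k = b_k.
For Sigma_6: b_0=1, b_1=2g=12, b_2=1.
Saddles m_1 = 2g = 12

12


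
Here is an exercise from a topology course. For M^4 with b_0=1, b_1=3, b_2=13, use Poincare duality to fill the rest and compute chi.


By Poincare duality b_k = b_{4-k}, so full Betti numbers: b_0=1, b_1=3, b_2=13, b_3=3, b_4=1.
chi = sum (-1)^k b_k = 9

9


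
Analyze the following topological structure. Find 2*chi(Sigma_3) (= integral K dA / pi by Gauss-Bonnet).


Gauss-Bonnet: integral K dA = 2*pi*chi(M).
chi(Sigma_3) = 2 - 2*3 = -4.
(integral K dA)/pi = 2*chi = 2*(-4) = -8

-8


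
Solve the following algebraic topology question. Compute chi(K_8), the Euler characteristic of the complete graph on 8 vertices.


K_8: V = 8, E = C(8,2) = 28.
chi = V - E = 8 - 28 = -20

-20


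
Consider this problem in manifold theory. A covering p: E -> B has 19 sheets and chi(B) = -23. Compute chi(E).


For a finite covering: chi(E) = (number of sheets) * chi(B).
chi(E) = 19 * (-23) = -437

-437


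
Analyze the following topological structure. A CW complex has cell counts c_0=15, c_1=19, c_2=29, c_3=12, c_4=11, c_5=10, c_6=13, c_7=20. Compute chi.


chi = sum_k (-1)^k c_k.
= (-1)^0*15 + (-1)^1*19 + (-1)^2*29 + (-1)^3*12 + (-1)^4*11 + (-1)^5*10 + (-1)^6*13 + (-1)^7*20
= (15) + (-19) + (29) + (-12) + (11) + (-10) + (13) + (-20)
= 7

7


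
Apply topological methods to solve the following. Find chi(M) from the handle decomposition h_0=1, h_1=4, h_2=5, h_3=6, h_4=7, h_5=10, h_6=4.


Handles of index k contribute (-1)^k to chi (same as CW cells).
chi = (1) + (-4) + (5) + (-6) + (7) + (-10) + (4) = -3

-3


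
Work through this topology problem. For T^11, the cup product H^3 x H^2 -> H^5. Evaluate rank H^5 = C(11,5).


Cup product: H^p x H^q -> H^{p+q}; here p+q = 3+2 = 5.
rank H^k(T^n) = C(n,k).
C(11,5) = 462

462


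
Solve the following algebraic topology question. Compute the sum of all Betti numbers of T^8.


b_k(T^8) = C(8,k), so the sum over k is sum_k C(8,k) = 2^8.
Total = 2^8 = 256

256


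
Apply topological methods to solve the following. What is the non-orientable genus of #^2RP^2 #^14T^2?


Since a >= 1, the sum is non-orientable; each T^2 can be replaced by RP^2 # RP^2 (since T^2#RP^2 = 3RP^2).
Total crosscaps k = 2 + 2*14 = 30.
Check via chi: chi = 2*1 + 14*0 - (2+14-1)*2 = -28 = 2 - k = -28. Consistent.

30


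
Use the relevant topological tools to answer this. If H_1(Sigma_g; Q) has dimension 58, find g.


For a closed orientable surface: b_1 = 2g.
58 = 2g
g = 58 / 2 = 29

29


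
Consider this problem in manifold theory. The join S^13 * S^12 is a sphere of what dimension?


Join of spheres: S^m * S^n = S^{m+n+1}.
dim = 13 + 12 + 1 = 26

26


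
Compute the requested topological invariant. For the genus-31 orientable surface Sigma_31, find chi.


For a closed orientable surface of genus g: chi = 2 - 2g.
Here g = 31.
chi = 2 - 2*31 = 2 - 62 = -60

-60


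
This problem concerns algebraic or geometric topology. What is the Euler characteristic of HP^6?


HP^6 has one cell in each dimension 0, 4, ..., 4*6 (6+1 cells, all even-dim).
chi = 6 + 1 = 7

7


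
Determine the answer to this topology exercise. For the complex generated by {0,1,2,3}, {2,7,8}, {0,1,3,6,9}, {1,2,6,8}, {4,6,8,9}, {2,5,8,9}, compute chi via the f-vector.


Enumerate all faces; f-vector: f_0=10, f_1=27, f_2=26, f_3=9, f_4=1.
chi = sum (-1)^k f_k = 1

1


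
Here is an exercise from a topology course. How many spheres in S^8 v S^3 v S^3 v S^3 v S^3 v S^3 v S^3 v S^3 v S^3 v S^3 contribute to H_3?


For a wedge of spheres, H_k (k>0) is free on one generator per sphere of dimension k.
Spheres of dimension 3: count = 9.
b_3 = 9

9


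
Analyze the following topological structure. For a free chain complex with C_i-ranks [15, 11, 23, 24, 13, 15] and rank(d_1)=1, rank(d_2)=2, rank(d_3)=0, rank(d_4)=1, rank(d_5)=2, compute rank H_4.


rank H_k = rank(ker d_k) - rank(im d_{k+1}).
rank(ker d_4) = rank(C_4) - rank(d_4) = 13 - 1 = 12.
rank(im d_{4+1}) = 2.
rank H_4 = 12 - 2 = 10

10


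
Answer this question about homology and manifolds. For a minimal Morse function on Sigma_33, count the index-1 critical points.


A perfect Morse function has m_k = b_k.
For Sigma_33: b_0=1, b_1=2g=66, b_2=1.
Saddles m_1 = 2g = 66

66


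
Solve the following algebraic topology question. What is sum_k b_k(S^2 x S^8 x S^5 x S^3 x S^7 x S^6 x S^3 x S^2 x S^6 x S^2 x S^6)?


Total Betti number is multiplicative under products.
Each S^d (d>=1) has total Betti number 2.
There are 11 sphere factors.
Total = 2^11 = 2048

2048


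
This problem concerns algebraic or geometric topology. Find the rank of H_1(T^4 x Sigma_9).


pi_1(A x B) = pi_1(A) x pi_1(B); rank of abelianization = b_1.
b_1(T^4) = 4, b_1(Sigma_9) = 2*9 = 18.
b_1(product) = 4 + 18 = 22

22


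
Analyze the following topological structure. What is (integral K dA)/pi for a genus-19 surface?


Gauss-Bonnet: integral K dA = 2*pi*chi(M).
chi(Sigma_19) = 2 - 2*19 = -36.
(integral K dA)/pi = 2*chi = 2*(-36) = -72

-72


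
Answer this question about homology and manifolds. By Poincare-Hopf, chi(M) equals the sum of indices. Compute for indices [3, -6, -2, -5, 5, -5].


Poincare-Hopf: chi(M) = sum of indices of zeros.
chi = (3) + (-6) + (-2) + (-5) + (5) + (-5) = -10

-10


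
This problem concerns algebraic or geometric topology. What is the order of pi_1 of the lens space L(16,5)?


pi_1(L(p,q)) = Z/pZ for any q coprime to p.
|pi_1(L(16,5))| = 16

16


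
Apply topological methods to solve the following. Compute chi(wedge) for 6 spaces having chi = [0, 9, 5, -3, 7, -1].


chi(A v B) = chi(A) + chi(B) - 1 (one point identified).
For 6 spaces: chi = (sum chi_i) - (6 - 1).
sum = 17; chi = 17 - 5 = 12

12


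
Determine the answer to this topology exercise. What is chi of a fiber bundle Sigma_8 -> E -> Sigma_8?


For a fiber bundle F -> E -> B (with CW structure): chi(E) = chi(B) * chi(F).
chi(Sigma_8) = -14, chi(Sigma_8) = -14.
chi(E) = (-14) * (-14) = 196

196


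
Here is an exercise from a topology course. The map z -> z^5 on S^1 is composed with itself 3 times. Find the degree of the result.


deg(f) = 5. Degree is multiplicative: deg(f^3) = (deg f)^3.
deg(f^3) = (5)^3 = 125

125


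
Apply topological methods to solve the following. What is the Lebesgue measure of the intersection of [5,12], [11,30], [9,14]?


Intersection = [max(a_i), min(b_i)] = [11, 12].
Length = 12 - 11 = 1

1


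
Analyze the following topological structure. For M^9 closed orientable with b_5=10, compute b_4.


Poincare duality for closed orientable n-manifolds: b_k = b_{n-k}.
Here n = 9, so b_4 = b_5 = 10

10


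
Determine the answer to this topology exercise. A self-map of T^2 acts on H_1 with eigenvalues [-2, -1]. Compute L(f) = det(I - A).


For a torus self-map: L(f) = det(I - A) where A acts on H_1.
L(f) = (1--2) * (1--1) = 3 * 2 = 6

6


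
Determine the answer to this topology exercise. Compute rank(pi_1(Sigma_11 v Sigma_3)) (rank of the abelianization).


For a wedge: H_1(A v B) = H_1(A) + H_1(B).
b_1(Sigma_11) = 22, b_1(Sigma_3) = 6.
b_1 = 22 + 6 = 28

28


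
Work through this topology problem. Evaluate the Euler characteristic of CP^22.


CP^22 has one cell in each even dimension 0, 2, ..., 2*22 (22+1 cells total).
All cells are even-dimensional, so chi = number of cells.
chi = 22 + 1 = 23

23


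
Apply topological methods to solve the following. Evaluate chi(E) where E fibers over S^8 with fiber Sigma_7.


chi(S^8) = 2 (n even), chi(Sigma_7) = 2 - 2*7 = -12.
chi(E) = 2 * (-12) = -24

-24


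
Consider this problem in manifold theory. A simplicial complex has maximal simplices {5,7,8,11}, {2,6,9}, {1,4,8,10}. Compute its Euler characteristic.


Enumerate all faces; f-vector: f_0=10, f_1=15, f_2=9, f_3=2.
chi = sum (-1)^k f_k = 2

2


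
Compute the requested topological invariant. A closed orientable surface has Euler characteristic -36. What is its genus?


chi = 2 - 2g for closed orientable surfaces.
-36 = 2 - 2g
2g = 2 - (-36) = 38
g = 19

19


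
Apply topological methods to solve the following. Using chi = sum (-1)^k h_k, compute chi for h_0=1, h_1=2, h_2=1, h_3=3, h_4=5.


Handles of index k contribute (-1)^k to chi (same as CW cells).
chi = (1) + (-2) + (1) + (-3) + (5) = 2

2
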